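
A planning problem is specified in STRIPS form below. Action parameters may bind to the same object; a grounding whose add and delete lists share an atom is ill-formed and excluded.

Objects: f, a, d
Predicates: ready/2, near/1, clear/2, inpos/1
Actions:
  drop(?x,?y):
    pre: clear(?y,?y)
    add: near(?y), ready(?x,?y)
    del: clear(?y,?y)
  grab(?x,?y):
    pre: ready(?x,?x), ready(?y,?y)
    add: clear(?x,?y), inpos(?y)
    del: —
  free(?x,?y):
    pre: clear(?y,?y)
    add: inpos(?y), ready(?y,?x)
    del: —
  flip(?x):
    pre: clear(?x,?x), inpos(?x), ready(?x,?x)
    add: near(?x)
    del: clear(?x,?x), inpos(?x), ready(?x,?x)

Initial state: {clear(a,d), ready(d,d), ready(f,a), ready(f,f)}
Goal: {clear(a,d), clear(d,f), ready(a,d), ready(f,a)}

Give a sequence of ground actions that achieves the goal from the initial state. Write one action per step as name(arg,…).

grab(d,f); grab(d,d); drop(a,d)

1. grab(d,f)  →  {clear(a,d), clear(d,f), inpos(f), ready(d,d), ready(f,a), ready(f,f)}
2. grab(d,d)  →  {clear(a,d), clear(d,d), clear(d,f), inpos(d), inpos(f), ready(d,d), ready(f,a), ready(f,f)}
3. drop(a,d)  →  {clear(a,d), clear(d,f), inpos(d), inpos(f), near(d), ready(a,d), ready(d,d), ready(f,a), ready(f,f)}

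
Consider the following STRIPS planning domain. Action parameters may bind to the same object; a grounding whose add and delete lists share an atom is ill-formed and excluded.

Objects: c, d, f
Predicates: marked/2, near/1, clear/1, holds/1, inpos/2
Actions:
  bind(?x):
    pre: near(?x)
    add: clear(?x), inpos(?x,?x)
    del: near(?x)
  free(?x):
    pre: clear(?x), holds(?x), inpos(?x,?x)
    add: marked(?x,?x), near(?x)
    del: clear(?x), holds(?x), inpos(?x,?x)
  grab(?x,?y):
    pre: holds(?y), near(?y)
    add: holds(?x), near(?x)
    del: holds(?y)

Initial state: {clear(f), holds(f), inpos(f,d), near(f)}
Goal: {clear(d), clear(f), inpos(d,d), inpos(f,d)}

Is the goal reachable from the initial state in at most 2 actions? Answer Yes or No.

Yes

1. grab(d,f)  →  {clear(f), holds(d), inpos(f,d), near(d), near(f)}
2. bind(d)  →  {clear(d), clear(f), holds(d), inpos(d,d), inpos(f,d), near(f)}
optimal plan length = 2; 2 ≤ 2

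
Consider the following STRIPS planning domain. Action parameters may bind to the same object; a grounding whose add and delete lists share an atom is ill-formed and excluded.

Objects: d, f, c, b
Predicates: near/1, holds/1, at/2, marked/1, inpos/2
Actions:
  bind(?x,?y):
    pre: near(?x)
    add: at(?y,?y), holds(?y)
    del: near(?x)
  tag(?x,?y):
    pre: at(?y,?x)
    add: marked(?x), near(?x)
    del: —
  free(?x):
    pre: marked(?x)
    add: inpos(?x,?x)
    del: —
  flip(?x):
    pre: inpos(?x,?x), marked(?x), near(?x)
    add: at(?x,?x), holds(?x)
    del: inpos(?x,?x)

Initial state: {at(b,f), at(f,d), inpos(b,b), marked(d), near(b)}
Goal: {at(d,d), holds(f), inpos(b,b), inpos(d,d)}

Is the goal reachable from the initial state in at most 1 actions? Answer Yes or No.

1. bind(b,d)  →  {at(b,f), at(d,d), at(f,d), holds(d), inpos(b,b), marked(d)}
2. tag(d,d)  →  {at(b,f), at(d,d), at(f,d), holds(d), inpos(b,b), marked(d), near(d)}
3. bind(d,f)  →  {at(b,f), at(d,d), at(f,d), at(f,f), holds(d), holds(f), inpos(b,b), marked(d)}
4. free(d)  →  {at(b,f), at(d,d), at(f,d), at(f,f), holds(d), holds(f), inpos(b,b), inpos(d,d), marked(d)}
optimal plan length = 4; 4 > 1

No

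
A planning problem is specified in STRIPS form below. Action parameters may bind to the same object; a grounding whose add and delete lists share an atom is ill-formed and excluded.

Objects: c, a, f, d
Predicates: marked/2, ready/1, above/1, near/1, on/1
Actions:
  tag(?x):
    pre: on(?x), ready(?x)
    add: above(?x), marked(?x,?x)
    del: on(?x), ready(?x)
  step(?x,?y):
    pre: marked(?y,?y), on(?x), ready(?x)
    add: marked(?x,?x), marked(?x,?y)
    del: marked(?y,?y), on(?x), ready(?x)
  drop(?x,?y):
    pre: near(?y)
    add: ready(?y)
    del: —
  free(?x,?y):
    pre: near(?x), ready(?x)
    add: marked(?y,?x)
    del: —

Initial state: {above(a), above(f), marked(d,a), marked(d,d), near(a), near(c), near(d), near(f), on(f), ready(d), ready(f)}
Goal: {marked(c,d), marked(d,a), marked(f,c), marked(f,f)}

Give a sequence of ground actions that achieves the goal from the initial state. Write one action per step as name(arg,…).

tag(f); drop(c,c); free(c,f); free(d,c)

1. tag(f)  →  {above(a), above(f), marked(d,a), marked(d,d), marked(f,f), near(a), near(c), near(d), near(f), ready(d)}
2. drop(c,c)  →  {above(a), above(f), marked(d,a), marked(d,d), marked(f,f), near(a), near(c), near(d), near(f), ready(c), ready(d)}
3. free(c,f)  →  {above(a), above(f), marked(d,a), marked(d,d), marked(f,c), marked(f,f), near(a), near(c), near(d), near(f), ready(c), ready(d)}
4. free(d,c)  →  {above(a), above(f), marked(c,d), marked(d,a), marked(d,d), marked(f,c), marked(f,f), near(a), near(c), near(d), near(f), ready(c), ready(d)}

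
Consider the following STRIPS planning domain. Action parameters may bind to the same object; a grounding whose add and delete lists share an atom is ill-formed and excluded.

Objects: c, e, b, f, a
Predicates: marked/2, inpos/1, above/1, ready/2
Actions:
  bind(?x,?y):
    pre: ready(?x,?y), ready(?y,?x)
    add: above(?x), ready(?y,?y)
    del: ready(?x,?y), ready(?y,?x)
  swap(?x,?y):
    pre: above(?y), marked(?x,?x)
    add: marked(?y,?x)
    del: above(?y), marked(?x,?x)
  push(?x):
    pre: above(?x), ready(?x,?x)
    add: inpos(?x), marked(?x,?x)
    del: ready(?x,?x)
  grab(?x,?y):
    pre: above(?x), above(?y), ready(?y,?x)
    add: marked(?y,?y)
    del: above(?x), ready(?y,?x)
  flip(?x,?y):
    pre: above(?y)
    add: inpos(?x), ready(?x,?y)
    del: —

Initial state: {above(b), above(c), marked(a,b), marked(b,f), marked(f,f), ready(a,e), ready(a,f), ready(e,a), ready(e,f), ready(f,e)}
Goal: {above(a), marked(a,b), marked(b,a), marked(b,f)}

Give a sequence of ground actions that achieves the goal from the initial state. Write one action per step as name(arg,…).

1. bind(f,e)  →  {above(b), above(c), above(f), marked(a,b), marked(b,f), marked(f,f), ready(a,e), ready(a,f), ready(e,a), ready(e,e)}
2. bind(a,e)  →  {above(a), above(b), above(c), above(f), marked(a,b), marked(b,f), marked(f,f), ready(a,f), ready(e,e)}
3. grab(f,a)  →  {above(a), above(b), above(c), marked(a,a), marked(a,b), marked(b,f), marked(f,f), ready(e,e)}
4. swap(a,b)  →  {above(a), above(c), marked(a,b), marked(b,a), marked(b,f), marked(f,f), ready(e,e)}

bind(f,e); bind(a,e); grab(f,a); swap(a,b)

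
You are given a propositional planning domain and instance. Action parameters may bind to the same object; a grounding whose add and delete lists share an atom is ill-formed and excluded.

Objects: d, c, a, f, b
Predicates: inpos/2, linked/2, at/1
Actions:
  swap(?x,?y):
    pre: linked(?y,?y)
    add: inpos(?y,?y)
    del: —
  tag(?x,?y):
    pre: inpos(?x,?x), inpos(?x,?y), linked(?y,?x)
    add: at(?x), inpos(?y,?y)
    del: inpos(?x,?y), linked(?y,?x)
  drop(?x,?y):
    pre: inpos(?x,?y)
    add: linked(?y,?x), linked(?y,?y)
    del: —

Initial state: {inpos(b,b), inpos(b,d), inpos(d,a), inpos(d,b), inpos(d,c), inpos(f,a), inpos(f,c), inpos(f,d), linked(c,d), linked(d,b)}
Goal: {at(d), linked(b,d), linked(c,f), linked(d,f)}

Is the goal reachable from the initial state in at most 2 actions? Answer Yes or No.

No

1. tag(b,d)  →  {at(b), inpos(b,b), inpos(d,a), inpos(d,b), inpos(d,c), inpos(d,d), inpos(f,a), inpos(f,c), inpos(f,d), linked(c,d)}
2. tag(d,c)  →  {at(b), at(d), inpos(b,b), inpos(c,c), inpos(d,a), inpos(d,b), inpos(d,d), inpos(f,a), inpos(f,c), inpos(f,d)}
3. drop(d,b)  →  {at(b), at(d), inpos(b,b), inpos(c,c), inpos(d,a), inpos(d,b), inpos(d,d), inpos(f,a), inpos(f,c), inpos(f,d), linked(b,b), linked(b,d)}
4. drop(f,d)  →  {at(b), at(d), inpos(b,b), inpos(c,c), inpos(d,a), inpos(d,b), inpos(d,d), inpos(f,a), inpos(f,c), inpos(f,d), linked(b,b), linked(b,d), linked(d,d), linked(d,f)}
5. drop(f,c)  →  {at(b), at(d), inpos(b,b), inpos(c,c), inpos(d,a), inpos(d,b), inpos(d,d), inpos(f,a), inpos(f,c), inpos(f,d), linked(b,b), linked(b,d), linked(c,c), linked(c,f), linked(d,d), linked(d,f)}
optimal plan length = 5; 5 > 2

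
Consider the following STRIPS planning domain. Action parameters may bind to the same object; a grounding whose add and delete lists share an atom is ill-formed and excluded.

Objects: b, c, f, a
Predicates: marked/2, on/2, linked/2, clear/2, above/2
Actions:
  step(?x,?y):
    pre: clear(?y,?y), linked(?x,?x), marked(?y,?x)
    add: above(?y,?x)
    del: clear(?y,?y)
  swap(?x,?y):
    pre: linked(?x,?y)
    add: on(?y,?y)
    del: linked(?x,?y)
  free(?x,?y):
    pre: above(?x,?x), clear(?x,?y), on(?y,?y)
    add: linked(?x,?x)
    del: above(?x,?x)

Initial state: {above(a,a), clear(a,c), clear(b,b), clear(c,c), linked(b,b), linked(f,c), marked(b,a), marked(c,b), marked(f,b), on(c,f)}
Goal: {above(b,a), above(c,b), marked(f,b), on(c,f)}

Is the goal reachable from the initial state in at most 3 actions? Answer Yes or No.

1. step(b,c)  →  {above(a,a), above(c,b), clear(a,c), clear(b,b), linked(b,b), linked(f,c), marked(b,a), marked(c,b), marked(f,b), on(c,f)}
2. swap(f,c)  →  {above(a,a), above(c,b), clear(a,c), clear(b,b), linked(b,b), marked(b,a), marked(c,b), marked(f,b), on(c,c), on(c,f)}
3. free(a,c)  →  {above(c,b), clear(a,c), clear(b,b), linked(a,a), linked(b,b), marked(b,a), marked(c,b), marked(f,b), on(c,c), on(c,f)}
4. step(a,b)  →  {above(b,a), above(c,b), clear(a,c), linked(a,a), linked(b,b), marked(b,a), marked(c,b), marked(f,b), on(c,c), on(c,f)}
optimal plan length = 4; 4 > 3

No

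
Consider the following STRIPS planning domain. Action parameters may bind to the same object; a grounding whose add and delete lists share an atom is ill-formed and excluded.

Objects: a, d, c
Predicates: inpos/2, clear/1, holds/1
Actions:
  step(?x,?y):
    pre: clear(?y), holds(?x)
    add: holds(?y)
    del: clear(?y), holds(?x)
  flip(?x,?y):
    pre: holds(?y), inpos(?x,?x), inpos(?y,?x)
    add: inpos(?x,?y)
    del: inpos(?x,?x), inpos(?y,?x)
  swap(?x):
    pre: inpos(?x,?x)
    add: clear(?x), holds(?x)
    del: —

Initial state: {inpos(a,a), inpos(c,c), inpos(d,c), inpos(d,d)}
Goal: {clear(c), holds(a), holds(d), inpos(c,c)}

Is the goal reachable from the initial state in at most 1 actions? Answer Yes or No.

No

1. swap(a)  →  {clear(a), holds(a), inpos(a,a), inpos(c,c), inpos(d,c), inpos(d,d)}
2. swap(d)  →  {clear(a), clear(d), holds(a), holds(d), inpos(a,a), inpos(c,c), inpos(d,c), inpos(d,d)}
3. swap(c)  →  {clear(a), clear(c), clear(d), holds(a), holds(c), holds(d), inpos(a,a), inpos(c,c), inpos(d,c), inpos(d,d)}
optimal plan length = 3; 3 > 1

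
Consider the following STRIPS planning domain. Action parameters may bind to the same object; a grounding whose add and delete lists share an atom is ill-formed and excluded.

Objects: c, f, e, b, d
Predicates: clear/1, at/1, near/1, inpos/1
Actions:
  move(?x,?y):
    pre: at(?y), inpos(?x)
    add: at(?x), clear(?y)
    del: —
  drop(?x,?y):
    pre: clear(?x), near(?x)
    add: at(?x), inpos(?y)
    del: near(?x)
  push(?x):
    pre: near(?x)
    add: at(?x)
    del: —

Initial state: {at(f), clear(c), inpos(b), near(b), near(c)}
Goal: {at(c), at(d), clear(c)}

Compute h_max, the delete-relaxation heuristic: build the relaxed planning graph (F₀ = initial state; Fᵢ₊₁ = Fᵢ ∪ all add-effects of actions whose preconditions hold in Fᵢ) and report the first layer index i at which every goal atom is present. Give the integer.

2

F0 = init (5 atoms)
F1 = F0 ∪ {at(b), at(c), clear(f), inpos(c), inpos(d), inpos(e), inpos(f)}  (12 atoms)
F2 = F1 ∪ {at(d), at(e), clear(b)}  (15 atoms)
goal ⊆ F2  ⇒  h_max = 2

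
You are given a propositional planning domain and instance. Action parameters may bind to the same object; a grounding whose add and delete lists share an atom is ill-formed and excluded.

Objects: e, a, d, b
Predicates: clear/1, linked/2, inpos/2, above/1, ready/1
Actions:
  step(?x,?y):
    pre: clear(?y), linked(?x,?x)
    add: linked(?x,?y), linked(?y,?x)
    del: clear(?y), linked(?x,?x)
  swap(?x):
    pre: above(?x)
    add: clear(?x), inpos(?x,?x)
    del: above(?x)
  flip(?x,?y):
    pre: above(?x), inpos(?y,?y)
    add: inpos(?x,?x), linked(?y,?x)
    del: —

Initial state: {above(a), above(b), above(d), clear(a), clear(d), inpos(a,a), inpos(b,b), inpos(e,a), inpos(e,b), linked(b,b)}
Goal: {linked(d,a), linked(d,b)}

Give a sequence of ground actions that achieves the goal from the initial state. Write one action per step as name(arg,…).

1. step(b,d)  →  {above(a), above(b), above(d), clear(a), inpos(a,a), inpos(b,b), inpos(e,a), inpos(e,b), linked(b,d), linked(d,b)}
2. swap(d)  →  {above(a), above(b), clear(a), clear(d), inpos(a,a), inpos(b,b), inpos(d,d), inpos(e,a), inpos(e,b), linked(b,d), linked(d,b)}
3. flip(a,d)  →  {above(a), above(b), clear(a), clear(d), inpos(a,a), inpos(b,b), inpos(d,d), inpos(e,a), inpos(e,b), linked(b,d), linked(d,a), linked(d,b)}

step(b,d); swap(d); flip(a,d)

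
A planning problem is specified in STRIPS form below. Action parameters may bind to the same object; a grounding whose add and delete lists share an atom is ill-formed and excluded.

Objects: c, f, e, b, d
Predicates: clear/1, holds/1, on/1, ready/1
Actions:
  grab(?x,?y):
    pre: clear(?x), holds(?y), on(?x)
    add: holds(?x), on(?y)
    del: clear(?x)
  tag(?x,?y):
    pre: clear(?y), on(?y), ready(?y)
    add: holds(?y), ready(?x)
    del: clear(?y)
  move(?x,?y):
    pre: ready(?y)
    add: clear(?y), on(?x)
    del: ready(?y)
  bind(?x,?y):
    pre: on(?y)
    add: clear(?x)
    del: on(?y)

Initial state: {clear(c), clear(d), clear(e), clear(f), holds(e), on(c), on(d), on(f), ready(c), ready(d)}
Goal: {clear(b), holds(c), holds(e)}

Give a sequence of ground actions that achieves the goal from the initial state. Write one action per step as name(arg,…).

grab(c,e); bind(b,c)

1. grab(c,e)  →  {clear(d), clear(e), clear(f), holds(c), holds(e), on(c), on(d), on(e), on(f), ready(c), ready(d)}
2. bind(b,c)  →  {clear(b), clear(d), clear(e), clear(f), holds(c), holds(e), on(d), on(e), on(f), ready(c), ready(d)}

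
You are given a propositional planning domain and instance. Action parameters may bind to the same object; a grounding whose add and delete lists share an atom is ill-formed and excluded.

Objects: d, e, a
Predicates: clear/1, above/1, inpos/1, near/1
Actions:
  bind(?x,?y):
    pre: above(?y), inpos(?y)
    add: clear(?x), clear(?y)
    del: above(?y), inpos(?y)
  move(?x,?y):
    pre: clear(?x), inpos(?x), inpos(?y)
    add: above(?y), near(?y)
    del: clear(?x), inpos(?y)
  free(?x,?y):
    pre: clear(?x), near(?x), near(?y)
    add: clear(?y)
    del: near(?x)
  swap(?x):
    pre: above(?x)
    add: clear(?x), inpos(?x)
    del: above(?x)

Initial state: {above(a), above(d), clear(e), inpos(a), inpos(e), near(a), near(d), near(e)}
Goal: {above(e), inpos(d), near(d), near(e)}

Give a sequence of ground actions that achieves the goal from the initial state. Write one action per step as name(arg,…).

move(e,e); swap(d)

1. move(e,e)  →  {above(a), above(d), above(e), inpos(a), near(a), near(d), near(e)}
2. swap(d)  →  {above(a), above(e), clear(d), inpos(a), inpos(d), near(a), near(d), near(e)}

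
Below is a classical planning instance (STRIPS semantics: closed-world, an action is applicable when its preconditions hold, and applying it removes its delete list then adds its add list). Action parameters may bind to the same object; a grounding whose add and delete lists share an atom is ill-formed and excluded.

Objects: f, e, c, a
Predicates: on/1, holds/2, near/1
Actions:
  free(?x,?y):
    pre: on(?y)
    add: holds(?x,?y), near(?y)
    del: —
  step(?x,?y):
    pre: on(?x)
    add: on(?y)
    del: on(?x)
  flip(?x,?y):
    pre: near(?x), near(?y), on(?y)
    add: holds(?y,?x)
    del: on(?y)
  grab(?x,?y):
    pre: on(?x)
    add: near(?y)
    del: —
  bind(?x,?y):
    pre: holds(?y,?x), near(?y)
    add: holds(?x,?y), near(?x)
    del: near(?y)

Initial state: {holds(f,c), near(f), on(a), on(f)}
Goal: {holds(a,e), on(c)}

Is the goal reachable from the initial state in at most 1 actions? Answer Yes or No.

1. step(f,e)  →  {holds(f,c), near(f), on(a), on(e)}
2. free(a,e)  →  {holds(a,e), holds(f,c), near(e), near(f), on(a), on(e)}
3. step(e,c)  →  {holds(a,e), holds(f,c), near(e), near(f), on(a), on(c)}
optimal plan length = 3; 3 > 1

No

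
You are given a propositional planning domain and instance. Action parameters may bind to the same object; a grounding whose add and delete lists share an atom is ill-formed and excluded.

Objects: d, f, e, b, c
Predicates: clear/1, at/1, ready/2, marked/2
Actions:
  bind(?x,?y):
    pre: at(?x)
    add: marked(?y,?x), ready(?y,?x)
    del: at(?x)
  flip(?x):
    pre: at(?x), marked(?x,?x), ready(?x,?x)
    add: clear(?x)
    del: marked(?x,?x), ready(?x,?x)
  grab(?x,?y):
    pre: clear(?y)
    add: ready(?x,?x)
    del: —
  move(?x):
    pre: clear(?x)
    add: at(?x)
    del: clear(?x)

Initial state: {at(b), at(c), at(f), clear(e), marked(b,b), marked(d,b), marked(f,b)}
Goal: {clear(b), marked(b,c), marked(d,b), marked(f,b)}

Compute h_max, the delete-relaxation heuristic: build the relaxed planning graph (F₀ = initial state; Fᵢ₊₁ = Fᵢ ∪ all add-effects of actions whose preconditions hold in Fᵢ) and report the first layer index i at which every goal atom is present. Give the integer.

2

F0 = init (7 atoms)
F1 = F0 ∪ {at(e), marked(b,c), marked(b,f), marked(c,b), marked(c,c), marked(c,f), marked(d,c), marked(d,f), marked(e,b), marked(e,c), marked(e,f), marked(f,c), marked(f,f), ready(b,b), ready(b,c), ready(b,f), ready(c,b), ready(c,c), ready(c,f), ready(d,b), ready(d,c), ready(d,d), ready(d,f), ready(e,b), ready(e,c), ready(e,e), ready(e,f), ready(f,b), ready(f,c), ready(f,f)}  (37 atoms)
F2 = F1 ∪ {clear(b), clear(c), clear(f), marked(b,e), marked(c,e), marked(d,e), marked(e,e), marked(f,e), ready(b,e), ready(c,e), ready(d,e), ready(f,e)}  (49 atoms)
goal ⊆ F2  ⇒  h_max = 2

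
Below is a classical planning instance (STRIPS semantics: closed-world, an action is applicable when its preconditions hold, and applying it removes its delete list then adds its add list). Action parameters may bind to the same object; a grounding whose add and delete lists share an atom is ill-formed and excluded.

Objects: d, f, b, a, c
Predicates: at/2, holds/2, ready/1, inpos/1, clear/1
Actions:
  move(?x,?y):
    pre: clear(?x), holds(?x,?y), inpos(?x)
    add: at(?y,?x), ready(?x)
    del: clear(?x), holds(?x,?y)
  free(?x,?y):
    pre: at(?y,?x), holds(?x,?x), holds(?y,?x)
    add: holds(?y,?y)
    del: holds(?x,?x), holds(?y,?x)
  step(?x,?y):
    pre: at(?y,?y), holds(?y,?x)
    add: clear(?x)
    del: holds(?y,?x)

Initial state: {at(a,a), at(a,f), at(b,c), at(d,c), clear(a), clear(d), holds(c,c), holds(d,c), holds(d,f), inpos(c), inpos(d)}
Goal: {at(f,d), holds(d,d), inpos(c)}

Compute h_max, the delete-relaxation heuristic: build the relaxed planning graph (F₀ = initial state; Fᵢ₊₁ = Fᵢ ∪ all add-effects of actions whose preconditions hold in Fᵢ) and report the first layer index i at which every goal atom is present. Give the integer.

F0 = init (11 atoms)
F1 = F0 ∪ {at(c,d), at(f,d), holds(d,d), ready(d)}  (15 atoms)
goal ⊆ F1  ⇒  h_max = 1

1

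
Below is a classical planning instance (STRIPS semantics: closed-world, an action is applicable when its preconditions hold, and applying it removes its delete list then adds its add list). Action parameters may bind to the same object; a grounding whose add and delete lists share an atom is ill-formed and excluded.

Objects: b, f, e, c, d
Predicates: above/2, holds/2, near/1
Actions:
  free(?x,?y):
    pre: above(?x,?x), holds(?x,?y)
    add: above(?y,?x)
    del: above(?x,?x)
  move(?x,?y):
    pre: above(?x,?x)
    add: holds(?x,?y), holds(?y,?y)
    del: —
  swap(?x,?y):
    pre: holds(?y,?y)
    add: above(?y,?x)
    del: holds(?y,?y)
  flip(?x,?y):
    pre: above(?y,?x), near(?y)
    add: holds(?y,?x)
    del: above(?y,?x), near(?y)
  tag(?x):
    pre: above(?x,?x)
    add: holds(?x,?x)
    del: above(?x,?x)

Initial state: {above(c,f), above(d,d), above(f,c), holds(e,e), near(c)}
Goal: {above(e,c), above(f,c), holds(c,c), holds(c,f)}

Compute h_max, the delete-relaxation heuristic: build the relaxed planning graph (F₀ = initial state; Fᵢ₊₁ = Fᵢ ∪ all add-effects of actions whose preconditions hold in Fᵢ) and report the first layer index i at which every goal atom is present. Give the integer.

F0 = init (5 atoms)
F1 = F0 ∪ {above(e,b), above(e,c), above(e,d), above(e,e), above(e,f), holds(b,b), holds(c,c), holds(c,f), holds(d,b), holds(d,c), holds(d,d), holds(d,e), holds(d,f), holds(f,f)}  (19 atoms)
goal ⊆ F1  ⇒  h_max = 1

1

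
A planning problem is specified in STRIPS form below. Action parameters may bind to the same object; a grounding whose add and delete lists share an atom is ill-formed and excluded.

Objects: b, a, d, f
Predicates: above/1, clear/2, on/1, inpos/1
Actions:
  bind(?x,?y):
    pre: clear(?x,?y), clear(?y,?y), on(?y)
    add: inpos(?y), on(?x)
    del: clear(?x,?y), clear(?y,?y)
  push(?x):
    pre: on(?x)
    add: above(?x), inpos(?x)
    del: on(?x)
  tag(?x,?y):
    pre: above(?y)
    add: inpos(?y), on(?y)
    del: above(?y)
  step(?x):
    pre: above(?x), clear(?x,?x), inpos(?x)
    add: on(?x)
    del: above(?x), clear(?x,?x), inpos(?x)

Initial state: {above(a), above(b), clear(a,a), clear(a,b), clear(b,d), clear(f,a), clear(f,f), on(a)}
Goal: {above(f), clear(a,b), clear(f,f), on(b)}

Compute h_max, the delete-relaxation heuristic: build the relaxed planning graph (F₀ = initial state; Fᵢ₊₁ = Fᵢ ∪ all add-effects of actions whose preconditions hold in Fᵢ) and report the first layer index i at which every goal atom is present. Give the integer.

F0 = init (8 atoms)
F1 = F0 ∪ {inpos(a), inpos(b), on(b), on(f)}  (12 atoms)
F2 = F1 ∪ {above(f), inpos(f)}  (14 atoms)
goal ⊆ F2  ⇒  h_max = 2

2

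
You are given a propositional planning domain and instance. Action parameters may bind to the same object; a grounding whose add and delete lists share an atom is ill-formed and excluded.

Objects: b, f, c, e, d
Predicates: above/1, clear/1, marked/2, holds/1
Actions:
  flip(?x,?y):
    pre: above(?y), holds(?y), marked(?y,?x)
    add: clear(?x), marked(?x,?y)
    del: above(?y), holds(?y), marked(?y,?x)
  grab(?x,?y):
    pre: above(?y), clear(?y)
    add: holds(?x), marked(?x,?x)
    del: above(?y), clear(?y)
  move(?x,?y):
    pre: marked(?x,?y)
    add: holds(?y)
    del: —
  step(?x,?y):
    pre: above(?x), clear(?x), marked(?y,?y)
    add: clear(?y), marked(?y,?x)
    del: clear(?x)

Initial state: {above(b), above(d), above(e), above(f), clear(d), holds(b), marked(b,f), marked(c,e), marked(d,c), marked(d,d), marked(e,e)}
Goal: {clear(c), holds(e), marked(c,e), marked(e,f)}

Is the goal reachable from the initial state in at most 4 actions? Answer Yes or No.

1. flip(f,b)  →  {above(d), above(e), above(f), clear(d), clear(f), marked(c,e), marked(d,c), marked(d,d), marked(e,e), marked(f,b)}
2. grab(c,d)  →  {above(e), above(f), clear(f), holds(c), marked(c,c), marked(c,e), marked(d,c), marked(d,d), marked(e,e), marked(f,b)}
3. move(c,e)  →  {above(e), above(f), clear(f), holds(c), holds(e), marked(c,c), marked(c,e), marked(d,c), marked(d,d), marked(e,e), marked(f,b)}
4. step(f,e)  →  {above(e), above(f), clear(e), holds(c), holds(e), marked(c,c), marked(c,e), marked(d,c), marked(d,d), marked(e,e), marked(e,f), marked(f,b)}
5. step(e,c)  →  {above(e), above(f), clear(c), holds(c), holds(e), marked(c,c), marked(c,e), marked(d,c), marked(d,d), marked(e,e), marked(e,f), marked(f,b)}
optimal plan length = 5; 5 > 4

No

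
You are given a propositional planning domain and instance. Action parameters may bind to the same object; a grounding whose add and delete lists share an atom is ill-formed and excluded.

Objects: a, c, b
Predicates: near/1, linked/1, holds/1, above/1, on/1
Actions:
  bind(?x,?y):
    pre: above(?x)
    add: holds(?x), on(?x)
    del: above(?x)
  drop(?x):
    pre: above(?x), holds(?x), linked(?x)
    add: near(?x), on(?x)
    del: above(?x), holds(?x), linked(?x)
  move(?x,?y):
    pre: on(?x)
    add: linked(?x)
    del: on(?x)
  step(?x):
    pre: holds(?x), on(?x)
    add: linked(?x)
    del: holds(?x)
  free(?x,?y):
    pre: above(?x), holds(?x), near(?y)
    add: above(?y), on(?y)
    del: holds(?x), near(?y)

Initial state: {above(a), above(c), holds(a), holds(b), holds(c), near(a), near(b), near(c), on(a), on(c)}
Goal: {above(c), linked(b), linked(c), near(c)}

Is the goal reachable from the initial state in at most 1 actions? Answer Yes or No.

1. move(c,a)  →  {above(a), above(c), holds(a), holds(b), holds(c), linked(c), near(a), near(b), near(c), on(a)}
2. free(a,b)  →  {above(a), above(b), above(c), holds(b), holds(c), linked(c), near(a), near(c), on(a), on(b)}
3. move(b,a)  →  {above(a), above(b), above(c), holds(b), holds(c), linked(b), linked(c), near(a), near(c), on(a)}
optimal plan length = 3; 3 > 1

No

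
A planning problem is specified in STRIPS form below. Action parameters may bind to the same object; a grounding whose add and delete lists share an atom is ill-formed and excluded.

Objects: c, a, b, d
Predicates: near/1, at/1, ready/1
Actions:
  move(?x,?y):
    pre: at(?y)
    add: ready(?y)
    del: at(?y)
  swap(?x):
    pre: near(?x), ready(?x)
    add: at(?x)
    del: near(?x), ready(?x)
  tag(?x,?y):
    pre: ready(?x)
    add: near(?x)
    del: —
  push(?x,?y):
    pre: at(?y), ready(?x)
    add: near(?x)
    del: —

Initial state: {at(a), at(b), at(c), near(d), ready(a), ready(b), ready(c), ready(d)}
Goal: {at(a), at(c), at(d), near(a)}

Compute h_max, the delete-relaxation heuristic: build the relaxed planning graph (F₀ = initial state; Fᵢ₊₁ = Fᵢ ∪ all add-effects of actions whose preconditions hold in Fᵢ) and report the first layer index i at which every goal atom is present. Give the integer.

1

F0 = init (8 atoms)
F1 = F0 ∪ {at(d), near(a), near(b), near(c)}  (12 atoms)
goal ⊆ F1  ⇒  h_max = 1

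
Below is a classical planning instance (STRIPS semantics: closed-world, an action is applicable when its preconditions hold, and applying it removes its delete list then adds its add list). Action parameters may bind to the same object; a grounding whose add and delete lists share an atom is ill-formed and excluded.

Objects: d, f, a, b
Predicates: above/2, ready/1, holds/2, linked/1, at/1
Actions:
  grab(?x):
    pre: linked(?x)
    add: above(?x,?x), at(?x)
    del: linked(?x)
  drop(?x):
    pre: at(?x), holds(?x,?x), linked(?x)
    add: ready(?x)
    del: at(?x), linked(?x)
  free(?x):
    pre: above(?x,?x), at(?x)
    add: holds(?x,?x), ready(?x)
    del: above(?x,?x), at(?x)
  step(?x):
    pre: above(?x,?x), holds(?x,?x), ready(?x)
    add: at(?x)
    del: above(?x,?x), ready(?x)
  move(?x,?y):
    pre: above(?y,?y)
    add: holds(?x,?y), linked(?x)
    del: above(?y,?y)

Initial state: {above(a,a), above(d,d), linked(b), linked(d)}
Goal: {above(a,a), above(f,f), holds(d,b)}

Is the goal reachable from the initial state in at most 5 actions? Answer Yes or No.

1. grab(b)  →  {above(a,a), above(b,b), above(d,d), at(b), linked(d)}
2. move(d,b)  →  {above(a,a), above(d,d), at(b), holds(d,b), linked(d)}
3. move(f,d)  →  {above(a,a), at(b), holds(d,b), holds(f,d), linked(d), linked(f)}
4. grab(f)  →  {above(a,a), above(f,f), at(b), at(f), holds(d,b), holds(f,d), linked(d)}
optimal plan length = 4; 4 ≤ 5

Yes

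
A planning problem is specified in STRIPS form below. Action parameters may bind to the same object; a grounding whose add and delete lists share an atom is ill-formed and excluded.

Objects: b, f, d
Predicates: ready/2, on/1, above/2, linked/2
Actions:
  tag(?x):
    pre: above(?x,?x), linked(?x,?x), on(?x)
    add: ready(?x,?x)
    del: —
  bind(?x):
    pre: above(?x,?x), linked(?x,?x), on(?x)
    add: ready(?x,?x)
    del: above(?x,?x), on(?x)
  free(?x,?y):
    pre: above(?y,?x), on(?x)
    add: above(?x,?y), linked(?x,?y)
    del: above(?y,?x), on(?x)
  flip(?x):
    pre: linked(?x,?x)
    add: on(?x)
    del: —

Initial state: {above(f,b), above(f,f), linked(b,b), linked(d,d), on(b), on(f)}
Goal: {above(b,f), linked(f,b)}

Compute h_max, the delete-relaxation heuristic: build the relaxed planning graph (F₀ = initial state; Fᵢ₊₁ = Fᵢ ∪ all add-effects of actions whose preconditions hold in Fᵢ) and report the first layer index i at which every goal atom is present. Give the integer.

F0 = init (6 atoms)
F1 = F0 ∪ {above(b,f), linked(b,f), on(d)}  (9 atoms)
F2 = F1 ∪ {linked(f,b)}  (10 atoms)
goal ⊆ F2  ⇒  h_max = 2

2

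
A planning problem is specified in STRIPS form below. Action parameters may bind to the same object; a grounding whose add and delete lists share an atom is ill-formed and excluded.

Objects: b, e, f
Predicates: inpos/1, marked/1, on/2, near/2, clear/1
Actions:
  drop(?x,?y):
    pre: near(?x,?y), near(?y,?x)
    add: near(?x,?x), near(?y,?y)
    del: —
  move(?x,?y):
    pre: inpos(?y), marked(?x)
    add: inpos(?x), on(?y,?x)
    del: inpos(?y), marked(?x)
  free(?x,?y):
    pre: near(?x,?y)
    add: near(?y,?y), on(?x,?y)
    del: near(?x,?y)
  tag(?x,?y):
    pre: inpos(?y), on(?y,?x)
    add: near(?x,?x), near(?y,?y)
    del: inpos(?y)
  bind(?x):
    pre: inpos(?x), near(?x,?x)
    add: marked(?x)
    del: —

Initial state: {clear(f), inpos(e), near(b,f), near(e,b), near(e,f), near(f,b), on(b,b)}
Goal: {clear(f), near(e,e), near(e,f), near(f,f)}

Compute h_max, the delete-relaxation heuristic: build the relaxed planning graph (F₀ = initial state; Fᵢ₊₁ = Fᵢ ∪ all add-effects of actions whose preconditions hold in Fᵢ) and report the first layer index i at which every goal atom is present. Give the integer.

F0 = init (7 atoms)
F1 = F0 ∪ {near(b,b), near(f,f), on(b,f), on(e,b), on(e,f), on(f,b)}  (13 atoms)
F2 = F1 ∪ {near(e,e)}  (14 atoms)
goal ⊆ F2  ⇒  h_max = 2

2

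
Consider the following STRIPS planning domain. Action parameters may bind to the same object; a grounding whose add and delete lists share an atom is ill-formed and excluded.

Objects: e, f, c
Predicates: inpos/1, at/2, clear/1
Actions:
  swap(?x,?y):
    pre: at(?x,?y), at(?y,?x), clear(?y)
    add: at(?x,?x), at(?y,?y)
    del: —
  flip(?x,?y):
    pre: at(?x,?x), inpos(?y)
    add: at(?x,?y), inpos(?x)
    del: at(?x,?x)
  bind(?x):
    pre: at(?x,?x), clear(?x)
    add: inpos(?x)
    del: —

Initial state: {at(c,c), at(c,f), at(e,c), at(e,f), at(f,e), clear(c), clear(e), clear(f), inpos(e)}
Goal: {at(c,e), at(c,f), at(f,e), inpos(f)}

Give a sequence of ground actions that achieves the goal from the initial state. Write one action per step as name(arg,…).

1. swap(e,f)  →  {at(c,c), at(c,f), at(e,c), at(e,e), at(e,f), at(f,e), at(f,f), clear(c), clear(e), clear(f), inpos(e)}
2. flip(f,e)  →  {at(c,c), at(c,f), at(e,c), at(e,e), at(e,f), at(f,e), clear(c), clear(e), clear(f), inpos(e), inpos(f)}
3. flip(c,e)  →  {at(c,e), at(c,f), at(e,c), at(e,e), at(e,f), at(f,e), clear(c), clear(e), clear(f), inpos(c), inpos(e), inpos(f)}

swap(e,f); flip(f,e); flip(c,e)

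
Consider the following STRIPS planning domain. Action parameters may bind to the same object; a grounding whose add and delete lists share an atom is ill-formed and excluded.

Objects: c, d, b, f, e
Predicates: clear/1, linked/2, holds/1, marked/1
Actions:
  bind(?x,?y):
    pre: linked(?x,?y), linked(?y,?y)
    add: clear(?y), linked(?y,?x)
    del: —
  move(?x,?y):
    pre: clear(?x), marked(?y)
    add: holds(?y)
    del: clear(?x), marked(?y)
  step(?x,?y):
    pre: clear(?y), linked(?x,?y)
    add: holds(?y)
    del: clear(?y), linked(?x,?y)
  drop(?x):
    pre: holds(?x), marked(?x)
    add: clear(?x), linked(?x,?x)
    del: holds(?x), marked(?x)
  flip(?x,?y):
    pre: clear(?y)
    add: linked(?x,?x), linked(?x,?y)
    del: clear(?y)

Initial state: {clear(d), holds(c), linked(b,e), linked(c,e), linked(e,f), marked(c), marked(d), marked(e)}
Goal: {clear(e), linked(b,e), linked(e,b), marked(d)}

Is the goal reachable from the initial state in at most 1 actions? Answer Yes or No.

1. flip(e,d)  →  {holds(c), linked(b,e), linked(c,e), linked(e,d), linked(e,e), linked(e,f), marked(c), marked(d), marked(e)}
2. bind(b,e)  →  {clear(e), holds(c), linked(b,e), linked(c,e), linked(e,b), linked(e,d), linked(e,e), linked(e,f), marked(c), marked(d), marked(e)}
optimal plan length = 2; 2 > 1

No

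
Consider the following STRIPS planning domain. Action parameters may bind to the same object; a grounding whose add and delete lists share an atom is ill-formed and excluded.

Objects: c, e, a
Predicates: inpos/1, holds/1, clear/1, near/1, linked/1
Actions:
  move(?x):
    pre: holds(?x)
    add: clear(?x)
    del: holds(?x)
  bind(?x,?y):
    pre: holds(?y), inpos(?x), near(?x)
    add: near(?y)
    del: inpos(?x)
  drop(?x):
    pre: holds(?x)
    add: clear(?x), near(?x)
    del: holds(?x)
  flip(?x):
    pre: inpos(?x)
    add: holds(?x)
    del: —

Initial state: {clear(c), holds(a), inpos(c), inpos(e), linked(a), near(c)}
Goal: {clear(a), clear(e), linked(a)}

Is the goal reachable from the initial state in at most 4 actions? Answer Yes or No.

Yes

1. move(a)  →  {clear(a), clear(c), inpos(c), inpos(e), linked(a), near(c)}
2. flip(e)  →  {clear(a), clear(c), holds(e), inpos(c), inpos(e), linked(a), near(c)}
3. move(e)  →  {clear(a), clear(c), clear(e), inpos(c), inpos(e), linked(a), near(c)}
optimal plan length = 3; 3 ≤ 4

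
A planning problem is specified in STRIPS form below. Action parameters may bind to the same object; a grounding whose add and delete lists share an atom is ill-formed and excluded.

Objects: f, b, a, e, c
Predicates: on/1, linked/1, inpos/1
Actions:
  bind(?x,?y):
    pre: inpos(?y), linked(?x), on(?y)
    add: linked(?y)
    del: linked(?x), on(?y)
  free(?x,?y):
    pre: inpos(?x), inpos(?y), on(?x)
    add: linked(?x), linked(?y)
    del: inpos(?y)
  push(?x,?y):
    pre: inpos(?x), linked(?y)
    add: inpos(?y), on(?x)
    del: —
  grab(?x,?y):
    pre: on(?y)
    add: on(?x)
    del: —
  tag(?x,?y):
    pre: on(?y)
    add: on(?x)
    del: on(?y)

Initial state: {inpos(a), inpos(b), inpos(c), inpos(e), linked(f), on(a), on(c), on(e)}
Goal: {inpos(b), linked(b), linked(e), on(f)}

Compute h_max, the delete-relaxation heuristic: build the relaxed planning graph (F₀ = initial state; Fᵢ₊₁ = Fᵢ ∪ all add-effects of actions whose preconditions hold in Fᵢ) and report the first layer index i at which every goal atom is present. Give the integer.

F0 = init (8 atoms)
F1 = F0 ∪ {inpos(f), linked(a), linked(b), linked(c), linked(e), on(b), on(f)}  (15 atoms)
goal ⊆ F1  ⇒  h_max = 1

1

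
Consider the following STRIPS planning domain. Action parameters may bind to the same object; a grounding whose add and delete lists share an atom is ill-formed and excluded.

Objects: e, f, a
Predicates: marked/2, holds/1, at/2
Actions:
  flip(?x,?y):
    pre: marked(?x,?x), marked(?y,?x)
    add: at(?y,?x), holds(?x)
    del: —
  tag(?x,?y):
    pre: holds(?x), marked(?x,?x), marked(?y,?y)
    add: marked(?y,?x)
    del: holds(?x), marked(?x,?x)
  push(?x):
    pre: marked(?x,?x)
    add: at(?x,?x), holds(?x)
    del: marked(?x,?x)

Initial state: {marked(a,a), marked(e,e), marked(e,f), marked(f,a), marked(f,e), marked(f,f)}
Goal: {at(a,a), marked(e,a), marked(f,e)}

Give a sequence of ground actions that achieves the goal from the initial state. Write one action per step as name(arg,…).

flip(a,a); tag(a,e)

1. flip(a,a)  →  {at(a,a), holds(a), marked(a,a), marked(e,e), marked(e,f), marked(f,a), marked(f,e), marked(f,f)}
2. tag(a,e)  →  {at(a,a), marked(e,a), marked(e,e), marked(e,f), marked(f,a), marked(f,e), marked(f,f)}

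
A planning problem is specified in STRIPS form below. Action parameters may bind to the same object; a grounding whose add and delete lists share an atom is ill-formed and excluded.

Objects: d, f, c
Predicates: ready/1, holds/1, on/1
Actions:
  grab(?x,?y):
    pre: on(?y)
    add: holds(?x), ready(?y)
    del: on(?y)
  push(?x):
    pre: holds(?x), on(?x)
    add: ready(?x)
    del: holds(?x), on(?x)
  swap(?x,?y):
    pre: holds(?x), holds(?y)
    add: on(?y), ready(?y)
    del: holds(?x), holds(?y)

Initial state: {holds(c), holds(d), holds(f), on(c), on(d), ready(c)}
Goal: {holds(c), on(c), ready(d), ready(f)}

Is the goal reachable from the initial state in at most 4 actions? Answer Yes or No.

Yes

1. grab(d,d)  →  {holds(c), holds(d), holds(f), on(c), ready(c), ready(d)}
2. swap(d,f)  →  {holds(c), on(c), on(f), ready(c), ready(d), ready(f)}
optimal plan length = 2; 2 ≤ 4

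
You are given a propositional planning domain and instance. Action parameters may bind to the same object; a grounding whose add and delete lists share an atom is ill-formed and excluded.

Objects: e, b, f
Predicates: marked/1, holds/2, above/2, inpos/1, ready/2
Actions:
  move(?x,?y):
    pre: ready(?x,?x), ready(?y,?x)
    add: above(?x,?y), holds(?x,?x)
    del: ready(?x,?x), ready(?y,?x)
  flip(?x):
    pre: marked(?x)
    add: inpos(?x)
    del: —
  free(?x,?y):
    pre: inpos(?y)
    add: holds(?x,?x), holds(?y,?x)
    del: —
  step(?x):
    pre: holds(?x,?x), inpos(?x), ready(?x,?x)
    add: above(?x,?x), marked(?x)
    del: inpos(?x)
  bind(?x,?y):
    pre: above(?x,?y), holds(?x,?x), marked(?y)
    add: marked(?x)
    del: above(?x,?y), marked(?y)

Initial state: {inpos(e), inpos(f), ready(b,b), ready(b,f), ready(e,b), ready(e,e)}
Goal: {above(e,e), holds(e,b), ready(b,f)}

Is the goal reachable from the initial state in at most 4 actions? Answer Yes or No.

Yes

1. move(e,e)  →  {above(e,e), holds(e,e), inpos(e), inpos(f), ready(b,b), ready(b,f), ready(e,b)}
2. free(b,e)  →  {above(e,e), holds(b,b), holds(e,b), holds(e,e), inpos(e), inpos(f), ready(b,b), ready(b,f), ready(e,b)}
optimal plan length = 2; 2 ≤ 4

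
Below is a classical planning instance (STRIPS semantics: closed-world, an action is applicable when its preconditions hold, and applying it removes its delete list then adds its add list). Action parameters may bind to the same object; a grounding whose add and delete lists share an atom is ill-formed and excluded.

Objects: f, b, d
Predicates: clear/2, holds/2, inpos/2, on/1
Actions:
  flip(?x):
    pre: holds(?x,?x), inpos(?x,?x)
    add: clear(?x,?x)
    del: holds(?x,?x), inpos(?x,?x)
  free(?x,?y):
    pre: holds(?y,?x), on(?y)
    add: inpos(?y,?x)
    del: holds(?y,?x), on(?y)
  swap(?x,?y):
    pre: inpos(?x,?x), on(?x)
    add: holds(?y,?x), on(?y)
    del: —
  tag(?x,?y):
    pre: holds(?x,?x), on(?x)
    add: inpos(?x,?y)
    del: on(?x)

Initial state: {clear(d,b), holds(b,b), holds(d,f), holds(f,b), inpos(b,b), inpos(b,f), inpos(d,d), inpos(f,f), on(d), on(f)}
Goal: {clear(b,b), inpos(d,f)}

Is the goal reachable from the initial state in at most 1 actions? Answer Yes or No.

1. flip(b)  →  {clear(b,b), clear(d,b), holds(d,f), holds(f,b), inpos(b,f), inpos(d,d), inpos(f,f), on(d), on(f)}
2. free(f,d)  →  {clear(b,b), clear(d,b), holds(f,b), inpos(b,f), inpos(d,d), inpos(d,f), inpos(f,f), on(f)}
optimal plan length = 2; 2 > 1

No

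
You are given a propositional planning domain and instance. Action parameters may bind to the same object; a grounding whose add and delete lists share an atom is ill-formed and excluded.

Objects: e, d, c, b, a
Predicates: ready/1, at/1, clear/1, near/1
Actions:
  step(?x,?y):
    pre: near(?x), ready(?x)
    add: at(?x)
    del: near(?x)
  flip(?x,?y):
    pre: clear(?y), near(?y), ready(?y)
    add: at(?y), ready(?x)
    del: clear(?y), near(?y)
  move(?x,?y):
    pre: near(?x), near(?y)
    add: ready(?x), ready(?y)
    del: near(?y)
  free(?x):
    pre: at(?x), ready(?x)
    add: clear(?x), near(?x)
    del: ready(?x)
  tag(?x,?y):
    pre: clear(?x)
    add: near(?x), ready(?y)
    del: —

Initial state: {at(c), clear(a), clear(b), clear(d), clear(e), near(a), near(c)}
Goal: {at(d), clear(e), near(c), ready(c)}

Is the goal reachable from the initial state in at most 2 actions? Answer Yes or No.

Yes

1. tag(d,d)  →  {at(c), clear(a), clear(b), clear(d), clear(e), near(a), near(c), near(d), ready(d)}
2. flip(c,d)  →  {at(c), at(d), clear(a), clear(b), clear(e), near(a), near(c), ready(c), ready(d)}
optimal plan length = 2; 2 ≤ 2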